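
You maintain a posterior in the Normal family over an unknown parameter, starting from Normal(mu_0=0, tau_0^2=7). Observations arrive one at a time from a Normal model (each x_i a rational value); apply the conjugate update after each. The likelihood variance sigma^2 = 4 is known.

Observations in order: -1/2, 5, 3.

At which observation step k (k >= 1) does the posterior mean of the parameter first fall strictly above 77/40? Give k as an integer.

k = 3

obs 1: x=-1/2 → posterior Normal(-7/22, 28/11)
obs 2: x=5 → posterior Normal(7/4, 14/9)
obs 3: x=3 → posterior Normal(21/10, 28/25)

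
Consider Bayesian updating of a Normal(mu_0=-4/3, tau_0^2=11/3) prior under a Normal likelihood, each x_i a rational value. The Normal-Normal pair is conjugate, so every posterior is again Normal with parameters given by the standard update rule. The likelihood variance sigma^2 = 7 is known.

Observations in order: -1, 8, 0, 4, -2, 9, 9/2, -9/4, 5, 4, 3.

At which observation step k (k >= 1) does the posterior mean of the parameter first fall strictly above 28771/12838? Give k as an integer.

k = 10

obs 1: x=-1 → posterior Normal(-39/32, 77/32)
obs 2: x=8 → posterior Normal(49/43, 77/43)
obs 3: x=0 → posterior Normal(49/54, 77/54)
obs 4: x=4 → posterior Normal(93/65, 77/65)
obs 5: x=-2 → posterior Normal(71/76, 77/76)
obs 6: x=9 → posterior Normal(170/87, 77/87)
obs 7: x=9/2 → posterior Normal(439/196, 11/14)
obs 8: x=-9/4 → posterior Normal(779/436, 77/109)
obs 9: x=5 → posterior Normal(333/160, 77/120)
obs 10: x=4 → posterior Normal(1175/524, 77/131)
obs 11: x=3 → posterior Normal(1307/568, 77/142)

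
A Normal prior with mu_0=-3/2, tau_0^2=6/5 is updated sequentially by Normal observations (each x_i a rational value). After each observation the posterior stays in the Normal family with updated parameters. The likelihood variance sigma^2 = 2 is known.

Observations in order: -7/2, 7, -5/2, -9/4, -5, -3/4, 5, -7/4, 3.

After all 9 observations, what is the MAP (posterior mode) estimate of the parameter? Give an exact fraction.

obs 1: x=-7/2 → posterior Normal(-9/4, 3/4)
obs 2: x=7 → posterior Normal(3/11, 6/11)
obs 3: x=-5/2 → posterior Normal(-9/28, 3/7)
obs 4: x=-9/4 → posterior Normal(-45/68, 6/17)
obs 5: x=-5 → posterior Normal(-21/16, 3/10)
obs 6: x=-3/4 → posterior Normal(-57/46, 6/23)
obs 7: x=5 → posterior Normal(-27/52, 3/13)
obs 8: x=-7/4 → posterior Normal(-75/116, 6/29)
obs 9: x=3 → posterior Normal(-39/128, 3/16)

-39/128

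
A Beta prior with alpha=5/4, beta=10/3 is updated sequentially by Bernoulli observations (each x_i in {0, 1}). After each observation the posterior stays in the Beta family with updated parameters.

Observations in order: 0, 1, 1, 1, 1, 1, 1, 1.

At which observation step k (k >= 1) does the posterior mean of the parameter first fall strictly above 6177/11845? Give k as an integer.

obs 1: x=0 → posterior Beta(5/4, 13/3)
obs 2: x=1 → posterior Beta(9/4, 13/3)
obs 3: x=1 → posterior Beta(13/4, 13/3)
obs 4: x=1 → posterior Beta(17/4, 13/3)
obs 5: x=1 → posterior Beta(21/4, 13/3)
obs 6: x=1 → posterior Beta(25/4, 13/3)
obs 7: x=1 → posterior Beta(29/4, 13/3)
obs 8: x=1 → posterior Beta(33/4, 13/3)

k = 5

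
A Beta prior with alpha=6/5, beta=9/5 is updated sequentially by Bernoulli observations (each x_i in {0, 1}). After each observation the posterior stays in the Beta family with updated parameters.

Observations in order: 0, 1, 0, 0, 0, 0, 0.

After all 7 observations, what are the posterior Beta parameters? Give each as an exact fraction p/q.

alpha=11/5, beta=39/5

obs 1: x=0 → posterior Beta(6/5, 14/5)
obs 2: x=1 → posterior Beta(11/5, 14/5)
obs 3: x=0 → posterior Beta(11/5, 19/5)
obs 4: x=0 → posterior Beta(11/5, 24/5)
obs 5: x=0 → posterior Beta(11/5, 29/5)
obs 6: x=0 → posterior Beta(11/5, 34/5)
obs 7: x=0 → posterior Beta(11/5, 39/5)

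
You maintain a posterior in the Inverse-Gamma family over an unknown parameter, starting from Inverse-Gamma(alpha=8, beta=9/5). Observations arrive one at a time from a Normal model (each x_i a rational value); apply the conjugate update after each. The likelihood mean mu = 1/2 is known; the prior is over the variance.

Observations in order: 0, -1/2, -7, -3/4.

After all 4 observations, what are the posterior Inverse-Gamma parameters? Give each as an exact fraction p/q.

alpha=10, beta=5013/160

obs 1: x=0 → posterior Inverse-Gamma(17/2, 77/40)
obs 2: x=-1/2 → posterior Inverse-Gamma(9, 97/40)
obs 3: x=-7 → posterior Inverse-Gamma(19/2, 611/20)
obs 4: x=-3/4 → posterior Inverse-Gamma(10, 5013/160)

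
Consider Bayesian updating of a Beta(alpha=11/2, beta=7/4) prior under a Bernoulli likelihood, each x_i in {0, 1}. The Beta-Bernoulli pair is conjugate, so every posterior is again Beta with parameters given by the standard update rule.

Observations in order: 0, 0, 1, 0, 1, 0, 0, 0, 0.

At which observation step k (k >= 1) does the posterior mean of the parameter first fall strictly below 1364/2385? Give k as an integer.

k = 6

obs 1: x=0 → posterior Beta(11/2, 11/4)
obs 2: x=0 → posterior Beta(11/2, 15/4)
obs 3: x=1 → posterior Beta(13/2, 15/4)
obs 4: x=0 → posterior Beta(13/2, 19/4)
obs 5: x=1 → posterior Beta(15/2, 19/4)
obs 6: x=0 → posterior Beta(15/2, 23/4)
obs 7: x=0 → posterior Beta(15/2, 27/4)
obs 8: x=0 → posterior Beta(15/2, 31/4)
obs 9: x=0 → posterior Beta(15/2, 35/4)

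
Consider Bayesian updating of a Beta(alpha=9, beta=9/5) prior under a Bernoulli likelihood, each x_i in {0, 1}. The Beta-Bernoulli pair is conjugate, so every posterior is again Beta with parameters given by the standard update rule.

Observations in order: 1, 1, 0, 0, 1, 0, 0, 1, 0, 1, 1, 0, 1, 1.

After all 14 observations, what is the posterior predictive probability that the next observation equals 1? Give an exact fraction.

obs 1: x=1 → posterior Beta(10, 9/5)
obs 2: x=1 → posterior Beta(11, 9/5)
obs 3: x=0 → posterior Beta(11, 14/5)
obs 4: x=0 → posterior Beta(11, 19/5)
obs 5: x=1 → posterior Beta(12, 19/5)
obs 6: x=0 → posterior Beta(12, 24/5)
obs 7: x=0 → posterior Beta(12, 29/5)
obs 8: x=1 → posterior Beta(13, 29/5)
obs 9: x=0 → posterior Beta(13, 34/5)
obs 10: x=1 → posterior Beta(14, 34/5)
obs 11: x=1 → posterior Beta(15, 34/5)
obs 12: x=0 → posterior Beta(15, 39/5)
obs 13: x=1 → posterior Beta(16, 39/5)
obs 14: x=1 → posterior Beta(17, 39/5)

85/124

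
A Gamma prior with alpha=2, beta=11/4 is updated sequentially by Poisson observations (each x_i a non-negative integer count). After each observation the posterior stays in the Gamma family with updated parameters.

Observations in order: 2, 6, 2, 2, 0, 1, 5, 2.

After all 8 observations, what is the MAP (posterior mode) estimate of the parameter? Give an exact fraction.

84/43

obs 1: x=2 → posterior Gamma(4, 15/4)
obs 2: x=6 → posterior Gamma(10, 19/4)
obs 3: x=2 → posterior Gamma(12, 23/4)
obs 4: x=2 → posterior Gamma(14, 27/4)
obs 5: x=0 → posterior Gamma(14, 31/4)
obs 6: x=1 → posterior Gamma(15, 35/4)
obs 7: x=5 → posterior Gamma(20, 39/4)
obs 8: x=2 → posterior Gamma(22, 43/4)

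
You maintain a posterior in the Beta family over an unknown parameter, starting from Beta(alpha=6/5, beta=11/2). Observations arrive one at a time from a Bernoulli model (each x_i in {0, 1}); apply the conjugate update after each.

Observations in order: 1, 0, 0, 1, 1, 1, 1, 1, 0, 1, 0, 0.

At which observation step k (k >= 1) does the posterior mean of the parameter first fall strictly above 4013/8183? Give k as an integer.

k = 10

obs 1: x=1 → posterior Beta(11/5, 11/2)
obs 2: x=0 → posterior Beta(11/5, 13/2)
obs 3: x=0 → posterior Beta(11/5, 15/2)
obs 4: x=1 → posterior Beta(16/5, 15/2)
obs 5: x=1 → posterior Beta(21/5, 15/2)
obs 6: x=1 → posterior Beta(26/5, 15/2)
obs 7: x=1 → posterior Beta(31/5, 15/2)
obs 8: x=1 → posterior Beta(36/5, 15/2)
obs 9: x=0 → posterior Beta(36/5, 17/2)
obs 10: x=1 → posterior Beta(41/5, 17/2)
obs 11: x=0 → posterior Beta(41/5, 19/2)
obs 12: x=0 → posterior Beta(41/5, 21/2)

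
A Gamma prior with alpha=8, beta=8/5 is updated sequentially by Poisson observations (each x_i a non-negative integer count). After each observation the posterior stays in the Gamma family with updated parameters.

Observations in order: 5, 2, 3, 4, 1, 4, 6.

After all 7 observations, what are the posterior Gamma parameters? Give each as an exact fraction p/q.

obs 1: x=5 → posterior Gamma(13, 13/5)
obs 2: x=2 → posterior Gamma(15, 18/5)
obs 3: x=3 → posterior Gamma(18, 23/5)
obs 4: x=4 → posterior Gamma(22, 28/5)
obs 5: x=1 → posterior Gamma(23, 33/5)
obs 6: x=4 → posterior Gamma(27, 38/5)
obs 7: x=6 → posterior Gamma(33, 43/5)

alpha=33, beta=43/5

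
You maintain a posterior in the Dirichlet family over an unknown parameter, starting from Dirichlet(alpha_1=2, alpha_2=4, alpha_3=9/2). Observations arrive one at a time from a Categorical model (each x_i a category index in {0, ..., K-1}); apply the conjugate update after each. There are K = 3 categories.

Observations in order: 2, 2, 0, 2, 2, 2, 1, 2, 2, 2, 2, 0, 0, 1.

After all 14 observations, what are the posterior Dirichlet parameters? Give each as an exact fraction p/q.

obs 1: x=2 → posterior Dirichlet(2, 4, 11/2)
obs 2: x=2 → posterior Dirichlet(2, 4, 13/2)
obs 3: x=0 → posterior Dirichlet(3, 4, 13/2)
obs 4: x=2 → posterior Dirichlet(3, 4, 15/2)
obs 5: x=2 → posterior Dirichlet(3, 4, 17/2)
obs 6: x=2 → posterior Dirichlet(3, 4, 19/2)
obs 7: x=1 → posterior Dirichlet(3, 5, 19/2)
obs 8: x=2 → posterior Dirichlet(3, 5, 21/2)
obs 9: x=2 → posterior Dirichlet(3, 5, 23/2)
obs 10: x=2 → posterior Dirichlet(3, 5, 25/2)
obs 11: x=2 → posterior Dirichlet(3, 5, 27/2)
obs 12: x=0 → posterior Dirichlet(4, 5, 27/2)
obs 13: x=0 → posterior Dirichlet(5, 5, 27/2)
obs 14: x=1 → posterior Dirichlet(5, 6, 27/2)

alpha_1=5, alpha_2=6, alpha_3=27/2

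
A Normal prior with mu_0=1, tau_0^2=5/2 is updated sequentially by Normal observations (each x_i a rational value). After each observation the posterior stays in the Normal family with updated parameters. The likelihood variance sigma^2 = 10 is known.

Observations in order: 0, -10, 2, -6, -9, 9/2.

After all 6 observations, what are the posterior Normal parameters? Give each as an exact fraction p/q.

mu_0=-29/20, tau_0^2=1

obs 1: x=0 → posterior Normal(4/5, 2)
obs 2: x=-10 → posterior Normal(-1, 5/3)
obs 3: x=2 → posterior Normal(-4/7, 10/7)
obs 4: x=-6 → posterior Normal(-5/4, 5/4)
obs 5: x=-9 → posterior Normal(-19/9, 10/9)
obs 6: x=9/2 → posterior Normal(-29/20, 1)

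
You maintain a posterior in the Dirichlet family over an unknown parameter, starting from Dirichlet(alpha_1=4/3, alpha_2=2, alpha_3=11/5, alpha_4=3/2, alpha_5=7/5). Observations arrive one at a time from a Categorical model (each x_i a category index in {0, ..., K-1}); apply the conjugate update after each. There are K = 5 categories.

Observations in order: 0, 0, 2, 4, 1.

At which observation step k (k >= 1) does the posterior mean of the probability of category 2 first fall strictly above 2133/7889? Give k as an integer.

obs 1: x=0 → posterior Dirichlet(7/3, 2, 11/5, 3/2, 7/5)
obs 2: x=0 → posterior Dirichlet(10/3, 2, 11/5, 3/2, 7/5)
obs 3: x=2 → posterior Dirichlet(10/3, 2, 16/5, 3/2, 7/5)
obs 4: x=4 → posterior Dirichlet(10/3, 2, 16/5, 3/2, 12/5)
obs 5: x=1 → posterior Dirichlet(10/3, 3, 16/5, 3/2, 12/5)

k = 3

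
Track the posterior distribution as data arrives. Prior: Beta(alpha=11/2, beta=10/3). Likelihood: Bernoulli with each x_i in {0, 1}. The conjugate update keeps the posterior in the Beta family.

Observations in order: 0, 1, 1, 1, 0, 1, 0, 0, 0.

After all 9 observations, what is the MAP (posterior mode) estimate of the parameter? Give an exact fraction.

51/95

obs 1: x=0 → posterior Beta(11/2, 13/3)
obs 2: x=1 → posterior Beta(13/2, 13/3)
obs 3: x=1 → posterior Beta(15/2, 13/3)
obs 4: x=1 → posterior Beta(17/2, 13/3)
obs 5: x=0 → posterior Beta(17/2, 16/3)
obs 6: x=1 → posterior Beta(19/2, 16/3)
obs 7: x=0 → posterior Beta(19/2, 19/3)
obs 8: x=0 → posterior Beta(19/2, 22/3)
obs 9: x=0 → posterior Beta(19/2, 25/3)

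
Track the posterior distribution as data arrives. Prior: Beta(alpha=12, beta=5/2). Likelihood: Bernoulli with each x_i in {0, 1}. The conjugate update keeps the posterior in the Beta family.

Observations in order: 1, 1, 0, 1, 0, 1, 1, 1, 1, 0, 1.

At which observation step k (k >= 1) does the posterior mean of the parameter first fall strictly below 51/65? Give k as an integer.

k = 5

obs 1: x=1 → posterior Beta(13, 5/2)
obs 2: x=1 → posterior Beta(14, 5/2)
obs 3: x=0 → posterior Beta(14, 7/2)
obs 4: x=1 → posterior Beta(15, 7/2)
obs 5: x=0 → posterior Beta(15, 9/2)
obs 6: x=1 → posterior Beta(16, 9/2)
obs 7: x=1 → posterior Beta(17, 9/2)
obs 8: x=1 → posterior Beta(18, 9/2)
obs 9: x=1 → posterior Beta(19, 9/2)
obs 10: x=0 → posterior Beta(19, 11/2)
obs 11: x=1 → posterior Beta(20, 11/2)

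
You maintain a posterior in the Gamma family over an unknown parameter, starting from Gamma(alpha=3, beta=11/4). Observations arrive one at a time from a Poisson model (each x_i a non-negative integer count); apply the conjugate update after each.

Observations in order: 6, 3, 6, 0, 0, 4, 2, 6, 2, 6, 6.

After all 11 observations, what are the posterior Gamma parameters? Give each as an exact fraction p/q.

obs 1: x=6 → posterior Gamma(9, 15/4)
obs 2: x=3 → posterior Gamma(12, 19/4)
obs 3: x=6 → posterior Gamma(18, 23/4)
obs 4: x=0 → posterior Gamma(18, 27/4)
obs 5: x=0 → posterior Gamma(18, 31/4)
obs 6: x=4 → posterior Gamma(22, 35/4)
obs 7: x=2 → posterior Gamma(24, 39/4)
obs 8: x=6 → posterior Gamma(30, 43/4)
obs 9: x=2 → posterior Gamma(32, 47/4)
obs 10: x=6 → posterior Gamma(38, 51/4)
obs 11: x=6 → posterior Gamma(44, 55/4)

alpha=44, beta=55/4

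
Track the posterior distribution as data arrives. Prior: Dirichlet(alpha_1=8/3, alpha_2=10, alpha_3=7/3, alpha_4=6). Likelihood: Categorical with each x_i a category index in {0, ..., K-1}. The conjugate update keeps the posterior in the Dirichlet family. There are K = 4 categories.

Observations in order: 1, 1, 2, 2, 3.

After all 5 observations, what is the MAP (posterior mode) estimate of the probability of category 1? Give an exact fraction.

obs 1: x=1 → posterior Dirichlet(8/3, 11, 7/3, 6)
obs 2: x=1 → posterior Dirichlet(8/3, 12, 7/3, 6)
obs 3: x=2 → posterior Dirichlet(8/3, 12, 10/3, 6)
obs 4: x=2 → posterior Dirichlet(8/3, 12, 13/3, 6)
obs 5: x=3 → posterior Dirichlet(8/3, 12, 13/3, 7)

1/2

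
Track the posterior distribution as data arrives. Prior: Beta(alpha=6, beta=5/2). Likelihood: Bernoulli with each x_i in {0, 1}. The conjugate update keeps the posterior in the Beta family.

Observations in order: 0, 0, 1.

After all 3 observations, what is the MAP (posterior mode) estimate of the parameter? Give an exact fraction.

obs 1: x=0 → posterior Beta(6, 7/2)
obs 2: x=0 → posterior Beta(6, 9/2)
obs 3: x=1 → posterior Beta(7, 9/2)

12/19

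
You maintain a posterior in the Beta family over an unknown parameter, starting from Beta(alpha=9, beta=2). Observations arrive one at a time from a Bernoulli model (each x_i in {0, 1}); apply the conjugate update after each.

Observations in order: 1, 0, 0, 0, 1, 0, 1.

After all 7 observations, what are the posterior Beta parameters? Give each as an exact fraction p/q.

alpha=12, beta=6

obs 1: x=1 → posterior Beta(10, 2)
obs 2: x=0 → posterior Beta(10, 3)
obs 3: x=0 → posterior Beta(10, 4)
obs 4: x=0 → posterior Beta(10, 5)
obs 5: x=1 → posterior Beta(11, 5)
obs 6: x=0 → posterior Beta(11, 6)
obs 7: x=1 → posterior Beta(12, 6)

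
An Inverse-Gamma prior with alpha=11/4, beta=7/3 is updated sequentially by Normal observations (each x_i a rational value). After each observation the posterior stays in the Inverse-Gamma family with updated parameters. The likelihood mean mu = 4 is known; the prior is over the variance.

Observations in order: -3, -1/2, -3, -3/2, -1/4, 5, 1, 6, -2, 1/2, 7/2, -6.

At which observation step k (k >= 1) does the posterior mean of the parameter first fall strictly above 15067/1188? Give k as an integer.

obs 1: x=-3 → posterior Inverse-Gamma(13/4, 161/6)
obs 2: x=-1/2 → posterior Inverse-Gamma(15/4, 887/24)
obs 3: x=-3 → posterior Inverse-Gamma(17/4, 1475/24)
obs 4: x=-3/2 → posterior Inverse-Gamma(19/4, 919/12)
obs 5: x=-1/4 → posterior Inverse-Gamma(21/4, 8219/96)
obs 6: x=5 → posterior Inverse-Gamma(23/4, 8267/96)
obs 7: x=1 → posterior Inverse-Gamma(25/4, 8699/96)
obs 8: x=6 → posterior Inverse-Gamma(27/4, 8891/96)
obs 9: x=-2 → posterior Inverse-Gamma(29/4, 10619/96)
obs 10: x=1/2 → posterior Inverse-Gamma(31/4, 11207/96)
obs 11: x=7/2 → posterior Inverse-Gamma(33/4, 11219/96)
obs 12: x=-6 → posterior Inverse-Gamma(35/4, 16019/96)

k = 2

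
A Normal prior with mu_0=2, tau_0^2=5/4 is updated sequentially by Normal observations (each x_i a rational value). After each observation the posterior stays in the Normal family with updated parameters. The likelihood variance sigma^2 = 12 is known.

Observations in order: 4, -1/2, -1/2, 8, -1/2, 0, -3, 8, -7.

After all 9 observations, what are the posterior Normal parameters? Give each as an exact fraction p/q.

mu_0=277/186, tau_0^2=20/31

obs 1: x=4 → posterior Normal(116/53, 60/53)
obs 2: x=-1/2 → posterior Normal(227/116, 30/29)
obs 3: x=-1/2 → posterior Normal(37/21, 20/21)
obs 4: x=8 → posterior Normal(151/68, 15/17)
obs 5: x=-1/2 → posterior Normal(297/146, 60/73)
obs 6: x=0 → posterior Normal(99/52, 10/13)
obs 7: x=-3 → posterior Normal(267/166, 60/83)
obs 8: x=8 → posterior Normal(347/176, 15/22)
obs 9: x=-7 → posterior Normal(277/186, 20/31)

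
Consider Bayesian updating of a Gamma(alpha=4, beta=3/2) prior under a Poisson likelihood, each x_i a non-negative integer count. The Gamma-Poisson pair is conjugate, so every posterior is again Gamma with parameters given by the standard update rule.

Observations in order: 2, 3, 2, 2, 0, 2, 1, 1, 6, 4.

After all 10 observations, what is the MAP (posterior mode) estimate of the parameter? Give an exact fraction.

52/23

obs 1: x=2 → posterior Gamma(6, 5/2)
obs 2: x=3 → posterior Gamma(9, 7/2)
obs 3: x=2 → posterior Gamma(11, 9/2)
obs 4: x=2 → posterior Gamma(13, 11/2)
obs 5: x=0 → posterior Gamma(13, 13/2)
obs 6: x=2 → posterior Gamma(15, 15/2)
obs 7: x=1 → posterior Gamma(16, 17/2)
obs 8: x=1 → posterior Gamma(17, 19/2)
obs 9: x=6 → posterior Gamma(23, 21/2)
obs 10: x=4 → posterior Gamma(27, 23/2)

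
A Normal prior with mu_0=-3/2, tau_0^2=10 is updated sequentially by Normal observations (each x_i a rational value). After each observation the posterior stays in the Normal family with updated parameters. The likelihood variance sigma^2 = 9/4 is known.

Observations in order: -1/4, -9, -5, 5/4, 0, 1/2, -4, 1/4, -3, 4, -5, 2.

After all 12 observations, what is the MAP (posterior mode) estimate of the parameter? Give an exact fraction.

obs 1: x=-1/4 → posterior Normal(-47/98, 90/49)
obs 2: x=-9 → posterior Normal(-767/178, 90/89)
obs 3: x=-5 → posterior Normal(-389/86, 30/43)
obs 4: x=5/4 → posterior Normal(-1067/338, 90/169)
obs 5: x=0 → posterior Normal(-97/38, 90/209)
obs 6: x=1/2 → posterior Normal(-1027/498, 30/83)
obs 7: x=-4 → posterior Normal(-1347/578, 90/289)
obs 8: x=1/4 → posterior Normal(-1327/658, 90/329)
obs 9: x=-3 → posterior Normal(-1567/738, 10/41)
obs 10: x=4 → posterior Normal(-1247/818, 90/409)
obs 11: x=-5 → posterior Normal(-1647/898, 90/449)
obs 12: x=2 → posterior Normal(-1487/978, 30/163)

-1487/978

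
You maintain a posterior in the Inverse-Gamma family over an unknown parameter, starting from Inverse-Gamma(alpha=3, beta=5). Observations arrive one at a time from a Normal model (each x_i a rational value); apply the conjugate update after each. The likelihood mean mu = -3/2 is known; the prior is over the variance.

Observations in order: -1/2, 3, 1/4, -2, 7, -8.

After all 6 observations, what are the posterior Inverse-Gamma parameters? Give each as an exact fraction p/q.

obs 1: x=-1/2 → posterior Inverse-Gamma(7/2, 11/2)
obs 2: x=3 → posterior Inverse-Gamma(4, 125/8)
obs 3: x=1/4 → posterior Inverse-Gamma(9/2, 549/32)
obs 4: x=-2 → posterior Inverse-Gamma(5, 553/32)
obs 5: x=7 → posterior Inverse-Gamma(11/2, 1709/32)
obs 6: x=-8 → posterior Inverse-Gamma(6, 2385/32)

alpha=6, beta=2385/32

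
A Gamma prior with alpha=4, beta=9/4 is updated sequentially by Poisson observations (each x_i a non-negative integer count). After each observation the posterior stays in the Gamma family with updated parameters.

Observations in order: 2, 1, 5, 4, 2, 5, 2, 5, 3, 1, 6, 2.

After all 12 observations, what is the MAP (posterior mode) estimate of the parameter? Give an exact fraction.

obs 1: x=2 → posterior Gamma(6, 13/4)
obs 2: x=1 → posterior Gamma(7, 17/4)
obs 3: x=5 → posterior Gamma(12, 21/4)
obs 4: x=4 → posterior Gamma(16, 25/4)
obs 5: x=2 → posterior Gamma(18, 29/4)
obs 6: x=5 → posterior Gamma(23, 33/4)
obs 7: x=2 → posterior Gamma(25, 37/4)
obs 8: x=5 → posterior Gamma(30, 41/4)
obs 9: x=3 → posterior Gamma(33, 45/4)
obs 10: x=1 → posterior Gamma(34, 49/4)
obs 11: x=6 → posterior Gamma(40, 53/4)
obs 12: x=2 → posterior Gamma(42, 57/4)

164/57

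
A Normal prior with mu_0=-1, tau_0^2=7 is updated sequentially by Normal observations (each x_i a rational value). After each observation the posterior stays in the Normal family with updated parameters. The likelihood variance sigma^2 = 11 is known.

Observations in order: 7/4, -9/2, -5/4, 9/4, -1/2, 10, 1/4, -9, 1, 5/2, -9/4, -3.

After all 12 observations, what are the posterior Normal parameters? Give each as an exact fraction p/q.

mu_0=-121/380, tau_0^2=77/95

obs 1: x=7/4 → posterior Normal(5/72, 77/18)
obs 2: x=-9/2 → posterior Normal(-121/100, 77/25)
obs 3: x=-5/4 → posterior Normal(-39/32, 77/32)
obs 4: x=9/4 → posterior Normal(-31/52, 77/39)
obs 5: x=-1/2 → posterior Normal(-107/184, 77/46)
obs 6: x=10 → posterior Normal(173/212, 77/53)
obs 7: x=1/4 → posterior Normal(3/4, 77/60)
obs 8: x=-9 → posterior Normal(-18/67, 77/67)
obs 9: x=1 → posterior Normal(-11/74, 77/74)
obs 10: x=5/2 → posterior Normal(13/162, 77/81)
obs 11: x=-9/4 → posterior Normal(-37/352, 7/8)
obs 12: x=-3 → posterior Normal(-121/380, 77/95)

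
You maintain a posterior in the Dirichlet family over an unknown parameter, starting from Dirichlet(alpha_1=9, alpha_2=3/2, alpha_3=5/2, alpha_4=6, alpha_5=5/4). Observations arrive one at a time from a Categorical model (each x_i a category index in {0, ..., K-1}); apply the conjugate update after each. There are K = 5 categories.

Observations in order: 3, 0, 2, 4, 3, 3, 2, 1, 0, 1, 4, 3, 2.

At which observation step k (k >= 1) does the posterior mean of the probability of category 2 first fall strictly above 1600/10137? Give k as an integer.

k = 7

obs 1: x=3 → posterior Dirichlet(9, 3/2, 5/2, 7, 5/4)
obs 2: x=0 → posterior Dirichlet(10, 3/2, 5/2, 7, 5/4)
obs 3: x=2 → posterior Dirichlet(10, 3/2, 7/2, 7, 5/4)
obs 4: x=4 → posterior Dirichlet(10, 3/2, 7/2, 7, 9/4)
obs 5: x=3 → posterior Dirichlet(10, 3/2, 7/2, 8, 9/4)
obs 6: x=3 → posterior Dirichlet(10, 3/2, 7/2, 9, 9/4)
obs 7: x=2 → posterior Dirichlet(10, 3/2, 9/2, 9, 9/4)
obs 8: x=1 → posterior Dirichlet(10, 5/2, 9/2, 9, 9/4)
obs 9: x=0 → posterior Dirichlet(11, 5/2, 9/2, 9, 9/4)
obs 10: x=1 → posterior Dirichlet(11, 7/2, 9/2, 9, 9/4)
obs 11: x=4 → posterior Dirichlet(11, 7/2, 9/2, 9, 13/4)
obs 12: x=3 → posterior Dirichlet(11, 7/2, 9/2, 10, 13/4)
obs 13: x=2 → posterior Dirichlet(11, 7/2, 11/2, 10, 13/4)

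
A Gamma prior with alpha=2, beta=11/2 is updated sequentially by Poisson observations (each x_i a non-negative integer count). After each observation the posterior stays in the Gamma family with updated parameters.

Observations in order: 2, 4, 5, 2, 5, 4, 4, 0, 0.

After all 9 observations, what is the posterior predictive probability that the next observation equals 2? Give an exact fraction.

143790424577027823535462380024936903083074264/550618520345910837374536871905139185678862401

obs 1: x=2 → posterior Gamma(4, 13/2)
obs 2: x=4 → posterior Gamma(8, 15/2)
obs 3: x=5 → posterior Gamma(13, 17/2)
obs 4: x=2 → posterior Gamma(15, 19/2)
obs 5: x=5 → posterior Gamma(20, 21/2)
obs 6: x=4 → posterior Gamma(24, 23/2)
obs 7: x=4 → posterior Gamma(28, 25/2)
obs 8: x=0 → posterior Gamma(28, 27/2)
obs 9: x=0 → posterior Gamma(28, 29/2)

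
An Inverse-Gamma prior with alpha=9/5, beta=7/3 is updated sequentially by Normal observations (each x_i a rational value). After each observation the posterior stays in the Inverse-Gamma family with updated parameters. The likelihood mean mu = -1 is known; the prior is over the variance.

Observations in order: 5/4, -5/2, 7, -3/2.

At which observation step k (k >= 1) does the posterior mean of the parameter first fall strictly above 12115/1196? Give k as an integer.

obs 1: x=5/4 → posterior Inverse-Gamma(23/10, 467/96)
obs 2: x=-5/2 → posterior Inverse-Gamma(14/5, 575/96)
obs 3: x=7 → posterior Inverse-Gamma(33/10, 3647/96)
obs 4: x=-3/2 → posterior Inverse-Gamma(19/5, 3659/96)

k = 3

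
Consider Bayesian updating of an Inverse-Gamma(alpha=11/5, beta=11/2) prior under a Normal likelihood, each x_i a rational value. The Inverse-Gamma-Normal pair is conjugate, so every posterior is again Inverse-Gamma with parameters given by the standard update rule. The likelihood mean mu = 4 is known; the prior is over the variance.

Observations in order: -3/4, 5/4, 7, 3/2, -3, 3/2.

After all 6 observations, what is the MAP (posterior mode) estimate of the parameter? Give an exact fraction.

obs 1: x=-3/4 → posterior Inverse-Gamma(27/10, 537/32)
obs 2: x=5/4 → posterior Inverse-Gamma(16/5, 329/16)
obs 3: x=7 → posterior Inverse-Gamma(37/10, 401/16)
obs 4: x=3/2 → posterior Inverse-Gamma(21/5, 451/16)
obs 5: x=-3 → posterior Inverse-Gamma(47/10, 843/16)
obs 6: x=3/2 → posterior Inverse-Gamma(26/5, 893/16)

4465/496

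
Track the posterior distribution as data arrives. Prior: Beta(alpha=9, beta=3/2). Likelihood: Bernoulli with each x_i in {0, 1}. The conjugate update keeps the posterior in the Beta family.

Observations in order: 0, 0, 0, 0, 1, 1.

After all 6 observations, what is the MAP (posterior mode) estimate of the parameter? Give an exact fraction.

20/29

obs 1: x=0 → posterior Beta(9, 5/2)
obs 2: x=0 → posterior Beta(9, 7/2)
obs 3: x=0 → posterior Beta(9, 9/2)
obs 4: x=0 → posterior Beta(9, 11/2)
obs 5: x=1 → posterior Beta(10, 11/2)
obs 6: x=1 → posterior Beta(11, 11/2)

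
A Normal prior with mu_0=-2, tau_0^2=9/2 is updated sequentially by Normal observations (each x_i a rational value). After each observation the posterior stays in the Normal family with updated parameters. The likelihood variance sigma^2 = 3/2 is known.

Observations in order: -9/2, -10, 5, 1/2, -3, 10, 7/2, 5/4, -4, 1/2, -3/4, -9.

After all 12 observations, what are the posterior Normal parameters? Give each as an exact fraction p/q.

mu_0=-67/74, tau_0^2=9/74

obs 1: x=-9/2 → posterior Normal(-31/8, 9/8)
obs 2: x=-10 → posterior Normal(-13/2, 9/14)
obs 3: x=5 → posterior Normal(-61/20, 9/20)
obs 4: x=1/2 → posterior Normal(-29/13, 9/26)
obs 5: x=-3 → posterior Normal(-19/8, 9/32)
obs 6: x=10 → posterior Normal(-8/19, 9/38)
obs 7: x=7/2 → posterior Normal(5/44, 9/44)
obs 8: x=5/4 → posterior Normal(1/4, 9/50)
obs 9: x=-4 → posterior Normal(-23/112, 9/56)
obs 10: x=1/2 → posterior Normal(-17/124, 9/62)
obs 11: x=-3/4 → posterior Normal(-13/68, 9/68)
obs 12: x=-9 → posterior Normal(-67/74, 9/74)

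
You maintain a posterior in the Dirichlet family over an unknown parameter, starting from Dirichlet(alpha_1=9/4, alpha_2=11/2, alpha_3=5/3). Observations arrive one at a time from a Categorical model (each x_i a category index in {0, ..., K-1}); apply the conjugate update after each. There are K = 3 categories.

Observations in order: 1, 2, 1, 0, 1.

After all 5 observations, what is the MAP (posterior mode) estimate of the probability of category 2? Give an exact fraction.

obs 1: x=1 → posterior Dirichlet(9/4, 13/2, 5/3)
obs 2: x=2 → posterior Dirichlet(9/4, 13/2, 8/3)
obs 3: x=1 → posterior Dirichlet(9/4, 15/2, 8/3)
obs 4: x=0 → posterior Dirichlet(13/4, 15/2, 8/3)
obs 5: x=1 → posterior Dirichlet(13/4, 17/2, 8/3)

20/137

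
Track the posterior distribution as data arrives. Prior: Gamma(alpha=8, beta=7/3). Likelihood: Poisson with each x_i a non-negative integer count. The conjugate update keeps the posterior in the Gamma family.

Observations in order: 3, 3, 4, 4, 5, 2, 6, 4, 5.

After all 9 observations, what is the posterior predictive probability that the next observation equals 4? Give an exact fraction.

350644480380834875427835939537838990921736815330016654020630108163633315840/1877944508893233281587362192715149196869044938545410448866468981413670579521

obs 1: x=3 → posterior Gamma(11, 10/3)
obs 2: x=3 → posterior Gamma(14, 13/3)
obs 3: x=4 → posterior Gamma(18, 16/3)
obs 4: x=4 → posterior Gamma(22, 19/3)
obs 5: x=5 → posterior Gamma(27, 22/3)
obs 6: x=2 → posterior Gamma(29, 25/3)
obs 7: x=6 → posterior Gamma(35, 28/3)
obs 8: x=4 → posterior Gamma(39, 31/3)
obs 9: x=5 → posterior Gamma(44, 34/3)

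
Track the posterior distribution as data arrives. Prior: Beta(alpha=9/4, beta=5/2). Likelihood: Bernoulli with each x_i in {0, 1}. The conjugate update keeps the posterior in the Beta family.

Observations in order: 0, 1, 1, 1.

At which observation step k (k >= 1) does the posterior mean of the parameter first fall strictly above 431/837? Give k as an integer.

obs 1: x=0 → posterior Beta(9/4, 7/2)
obs 2: x=1 → posterior Beta(13/4, 7/2)
obs 3: x=1 → posterior Beta(17/4, 7/2)
obs 4: x=1 → posterior Beta(21/4, 7/2)

k = 3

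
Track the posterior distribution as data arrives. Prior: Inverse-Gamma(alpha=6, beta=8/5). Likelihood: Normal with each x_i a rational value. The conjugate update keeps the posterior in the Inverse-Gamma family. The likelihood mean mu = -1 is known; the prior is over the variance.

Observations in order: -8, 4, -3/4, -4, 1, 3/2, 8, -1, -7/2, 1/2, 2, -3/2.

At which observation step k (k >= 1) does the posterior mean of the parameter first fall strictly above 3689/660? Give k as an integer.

k = 2

obs 1: x=-8 → posterior Inverse-Gamma(13/2, 261/10)
obs 2: x=4 → posterior Inverse-Gamma(7, 193/5)
obs 3: x=-3/4 → posterior Inverse-Gamma(15/2, 6181/160)
obs 4: x=-4 → posterior Inverse-Gamma(8, 6901/160)
obs 5: x=1 → posterior Inverse-Gamma(17/2, 7221/160)
obs 6: x=3/2 → posterior Inverse-Gamma(9, 7721/160)
obs 7: x=8 → posterior Inverse-Gamma(19/2, 14201/160)
obs 8: x=-1 → posterior Inverse-Gamma(10, 14201/160)
obs 9: x=-7/2 → posterior Inverse-Gamma(21/2, 14701/160)
obs 10: x=1/2 → posterior Inverse-Gamma(11, 14881/160)
obs 11: x=2 → posterior Inverse-Gamma(23/2, 15601/160)
obs 12: x=-3/2 → posterior Inverse-Gamma(12, 15621/160)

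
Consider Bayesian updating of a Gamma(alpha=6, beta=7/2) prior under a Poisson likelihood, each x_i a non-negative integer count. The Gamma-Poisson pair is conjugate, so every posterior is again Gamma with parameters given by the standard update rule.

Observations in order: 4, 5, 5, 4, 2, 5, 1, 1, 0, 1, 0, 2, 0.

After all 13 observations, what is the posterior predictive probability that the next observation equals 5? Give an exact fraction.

97697395859749448088359067278002048976476189875219498306030336/2026701637367441248906745657885403807085822336375713348388671875

obs 1: x=4 → posterior Gamma(10, 9/2)
obs 2: x=5 → posterior Gamma(15, 11/2)
obs 3: x=5 → posterior Gamma(20, 13/2)
obs 4: x=4 → posterior Gamma(24, 15/2)
obs 5: x=2 → posterior Gamma(26, 17/2)
obs 6: x=5 → posterior Gamma(31, 19/2)
obs 7: x=1 → posterior Gamma(32, 21/2)
obs 8: x=1 → posterior Gamma(33, 23/2)
obs 9: x=0 → posterior Gamma(33, 25/2)
obs 10: x=1 → posterior Gamma(34, 27/2)
obs 11: x=0 → posterior Gamma(34, 29/2)
obs 12: x=2 → posterior Gamma(36, 31/2)
obs 13: x=0 → posterior Gamma(36, 33/2)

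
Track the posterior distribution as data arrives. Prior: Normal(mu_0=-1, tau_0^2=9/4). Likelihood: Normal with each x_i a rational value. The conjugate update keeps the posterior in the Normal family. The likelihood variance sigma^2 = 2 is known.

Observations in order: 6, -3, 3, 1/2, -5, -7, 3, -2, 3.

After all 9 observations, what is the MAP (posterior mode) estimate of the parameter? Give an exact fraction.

obs 1: x=6 → posterior Normal(46/17, 18/17)
obs 2: x=-3 → posterior Normal(19/26, 9/13)
obs 3: x=3 → posterior Normal(46/35, 18/35)
obs 4: x=1/2 → posterior Normal(101/88, 9/22)
obs 5: x=-5 → posterior Normal(11/106, 18/53)
obs 6: x=-7 → posterior Normal(-115/124, 9/31)
obs 7: x=3 → posterior Normal(-61/142, 18/71)
obs 8: x=-2 → posterior Normal(-97/160, 9/40)
obs 9: x=3 → posterior Normal(-43/178, 18/89)

-43/178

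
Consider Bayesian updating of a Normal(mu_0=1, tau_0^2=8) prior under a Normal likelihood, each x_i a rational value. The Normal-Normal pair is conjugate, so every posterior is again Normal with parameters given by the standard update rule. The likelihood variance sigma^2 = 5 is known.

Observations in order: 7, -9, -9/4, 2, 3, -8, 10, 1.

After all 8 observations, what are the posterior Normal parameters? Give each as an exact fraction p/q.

obs 1: x=7 → posterior Normal(61/13, 40/13)
obs 2: x=-9 → posterior Normal(-11/21, 40/21)
obs 3: x=-9/4 → posterior Normal(-1, 40/29)
obs 4: x=2 → posterior Normal(-13/37, 40/37)
obs 5: x=3 → posterior Normal(11/45, 8/9)
obs 6: x=-8 → posterior Normal(-1, 40/53)
obs 7: x=10 → posterior Normal(27/61, 40/61)
obs 8: x=1 → posterior Normal(35/69, 40/69)

mu_0=35/69, tau_0^2=40/69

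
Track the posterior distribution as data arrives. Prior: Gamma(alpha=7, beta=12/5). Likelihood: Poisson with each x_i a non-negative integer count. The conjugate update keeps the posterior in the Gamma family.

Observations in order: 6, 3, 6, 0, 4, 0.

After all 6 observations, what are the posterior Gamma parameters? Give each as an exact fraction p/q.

obs 1: x=6 → posterior Gamma(13, 17/5)
obs 2: x=3 → posterior Gamma(16, 22/5)
obs 3: x=6 → posterior Gamma(22, 27/5)
obs 4: x=0 → posterior Gamma(22, 32/5)
obs 5: x=4 → posterior Gamma(26, 37/5)
obs 6: x=0 → posterior Gamma(26, 42/5)

alpha=26, beta=42/5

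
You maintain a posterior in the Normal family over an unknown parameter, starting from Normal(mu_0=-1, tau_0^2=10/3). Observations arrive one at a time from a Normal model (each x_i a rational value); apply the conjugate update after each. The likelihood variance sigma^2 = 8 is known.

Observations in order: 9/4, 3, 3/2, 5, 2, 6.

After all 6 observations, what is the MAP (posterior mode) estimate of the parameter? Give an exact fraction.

obs 1: x=9/4 → posterior Normal(-3/68, 40/17)
obs 2: x=3 → posterior Normal(57/88, 20/11)
obs 3: x=3/2 → posterior Normal(29/36, 40/27)
obs 4: x=5 → posterior Normal(187/128, 5/4)
obs 5: x=2 → posterior Normal(227/148, 40/37)
obs 6: x=6 → posterior Normal(347/168, 20/21)

347/168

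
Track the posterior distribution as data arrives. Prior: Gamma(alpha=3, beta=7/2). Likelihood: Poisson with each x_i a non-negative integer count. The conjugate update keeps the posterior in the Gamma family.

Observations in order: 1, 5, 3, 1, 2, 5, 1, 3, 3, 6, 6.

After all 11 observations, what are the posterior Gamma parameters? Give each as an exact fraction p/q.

obs 1: x=1 → posterior Gamma(4, 9/2)
obs 2: x=5 → posterior Gamma(9, 11/2)
obs 3: x=3 → posterior Gamma(12, 13/2)
obs 4: x=1 → posterior Gamma(13, 15/2)
obs 5: x=2 → posterior Gamma(15, 17/2)
obs 6: x=5 → posterior Gamma(20, 19/2)
obs 7: x=1 → posterior Gamma(21, 21/2)
obs 8: x=3 → posterior Gamma(24, 23/2)
obs 9: x=3 → posterior Gamma(27, 25/2)
obs 10: x=6 → posterior Gamma(33, 27/2)
obs 11: x=6 → posterior Gamma(39, 29/2)

alpha=39, beta=29/2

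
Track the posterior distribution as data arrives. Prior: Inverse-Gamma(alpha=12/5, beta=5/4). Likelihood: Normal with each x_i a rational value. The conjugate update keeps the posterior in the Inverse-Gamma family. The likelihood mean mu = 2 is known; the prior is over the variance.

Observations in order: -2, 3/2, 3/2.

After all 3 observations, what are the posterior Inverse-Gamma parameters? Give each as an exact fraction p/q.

obs 1: x=-2 → posterior Inverse-Gamma(29/10, 37/4)
obs 2: x=3/2 → posterior Inverse-Gamma(17/5, 75/8)
obs 3: x=3/2 → posterior Inverse-Gamma(39/10, 19/2)

alpha=39/10, beta=19/2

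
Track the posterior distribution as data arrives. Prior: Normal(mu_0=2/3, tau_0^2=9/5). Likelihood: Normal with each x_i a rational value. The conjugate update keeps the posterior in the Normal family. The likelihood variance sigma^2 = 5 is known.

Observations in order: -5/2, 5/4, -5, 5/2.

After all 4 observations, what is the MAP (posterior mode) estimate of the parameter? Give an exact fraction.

-205/732

obs 1: x=-5/2 → posterior Normal(-35/204, 45/34)
obs 2: x=5/4 → posterior Normal(65/516, 45/43)
obs 3: x=-5 → posterior Normal(-475/624, 45/52)
obs 4: x=5/2 → posterior Normal(-205/732, 45/61)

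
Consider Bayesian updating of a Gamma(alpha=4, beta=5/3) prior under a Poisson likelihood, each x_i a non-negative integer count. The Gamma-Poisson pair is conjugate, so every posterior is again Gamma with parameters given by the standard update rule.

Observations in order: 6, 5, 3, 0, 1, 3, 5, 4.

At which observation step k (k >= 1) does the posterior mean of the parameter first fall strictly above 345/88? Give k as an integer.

obs 1: x=6 → posterior Gamma(10, 8/3)
obs 2: x=5 → posterior Gamma(15, 11/3)
obs 3: x=3 → posterior Gamma(18, 14/3)
obs 4: x=0 → posterior Gamma(18, 17/3)
obs 5: x=1 → posterior Gamma(19, 20/3)
obs 6: x=3 → posterior Gamma(22, 23/3)
obs 7: x=5 → posterior Gamma(27, 26/3)
obs 8: x=4 → posterior Gamma(31, 29/3)

k = 2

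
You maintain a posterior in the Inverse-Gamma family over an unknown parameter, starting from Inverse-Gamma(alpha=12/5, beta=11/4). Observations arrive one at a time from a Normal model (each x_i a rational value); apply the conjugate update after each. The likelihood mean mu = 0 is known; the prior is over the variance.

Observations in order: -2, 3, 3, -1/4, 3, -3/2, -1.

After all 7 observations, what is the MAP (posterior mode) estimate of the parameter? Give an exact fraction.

obs 1: x=-2 → posterior Inverse-Gamma(29/10, 19/4)
obs 2: x=3 → posterior Inverse-Gamma(17/5, 37/4)
obs 3: x=3 → posterior Inverse-Gamma(39/10, 55/4)
obs 4: x=-1/4 → posterior Inverse-Gamma(22/5, 441/32)
obs 5: x=3 → posterior Inverse-Gamma(49/10, 585/32)
obs 6: x=-3/2 → posterior Inverse-Gamma(27/5, 621/32)
obs 7: x=-1 → posterior Inverse-Gamma(59/10, 637/32)

3185/1104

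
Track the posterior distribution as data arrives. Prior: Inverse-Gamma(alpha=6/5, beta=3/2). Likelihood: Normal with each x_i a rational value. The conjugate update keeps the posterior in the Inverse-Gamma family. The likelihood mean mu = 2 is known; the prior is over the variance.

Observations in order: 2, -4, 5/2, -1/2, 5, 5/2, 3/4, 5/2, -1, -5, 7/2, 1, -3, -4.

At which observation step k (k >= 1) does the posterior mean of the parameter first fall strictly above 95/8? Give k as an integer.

obs 1: x=2 → posterior Inverse-Gamma(17/10, 3/2)
obs 2: x=-4 → posterior Inverse-Gamma(11/5, 39/2)
obs 3: x=5/2 → posterior Inverse-Gamma(27/10, 157/8)
obs 4: x=-1/2 → posterior Inverse-Gamma(16/5, 91/4)
obs 5: x=5 → posterior Inverse-Gamma(37/10, 109/4)
obs 6: x=5/2 → posterior Inverse-Gamma(21/5, 219/8)
obs 7: x=3/4 → posterior Inverse-Gamma(47/10, 901/32)
obs 8: x=5/2 → posterior Inverse-Gamma(26/5, 905/32)
obs 9: x=-1 → posterior Inverse-Gamma(57/10, 1049/32)
obs 10: x=-5 → posterior Inverse-Gamma(31/5, 1833/32)
obs 11: x=7/2 → posterior Inverse-Gamma(67/10, 1869/32)
obs 12: x=1 → posterior Inverse-Gamma(36/5, 1885/32)
obs 13: x=-3 → posterior Inverse-Gamma(77/10, 2285/32)
obs 14: x=-4 → posterior Inverse-Gamma(41/5, 2861/32)

k = 2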